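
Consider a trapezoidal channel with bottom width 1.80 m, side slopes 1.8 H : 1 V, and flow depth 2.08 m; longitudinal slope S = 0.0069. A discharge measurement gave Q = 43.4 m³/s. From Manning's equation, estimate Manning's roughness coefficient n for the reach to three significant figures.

0.0237

A = (b + z·y)·y = (1.80 + 1.8×2.08)×2.08 = 11.53 m²
P = b + 2y√(1+z²) = 1.80 + 2×2.08×√(1+1.8²) = 10.37 m
R = A/P = 11.53/10.37 = 1.112 m
n = (1/Q)·A·R^(2/3)·S^(1/2) = (1/43.4) × 11.53 × 1.074 × 0.08307 = 0.02370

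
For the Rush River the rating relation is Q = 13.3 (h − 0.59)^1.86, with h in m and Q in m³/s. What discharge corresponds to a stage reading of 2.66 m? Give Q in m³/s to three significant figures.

51.5 m³/s

Q = 13.3 × (2.66 − 0.59)^1.86 = 13.3 × 2.07^1.86 = 51.47 m³/s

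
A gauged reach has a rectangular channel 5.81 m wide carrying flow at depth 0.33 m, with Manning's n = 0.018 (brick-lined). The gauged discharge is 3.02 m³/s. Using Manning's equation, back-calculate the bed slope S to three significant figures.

A = b·y = 5.81 × 0.33 = 1.917 m²
P = b + 2y = 5.81 + 2×0.33 = 6.470 m
R = A/P = 1.917/6.470 = 0.2963 m
S = (Q·n / (1·A·R^(2/3)))² = (3.02×0.018 / (1×1.917×0.4445))² = 0.004069

0.00407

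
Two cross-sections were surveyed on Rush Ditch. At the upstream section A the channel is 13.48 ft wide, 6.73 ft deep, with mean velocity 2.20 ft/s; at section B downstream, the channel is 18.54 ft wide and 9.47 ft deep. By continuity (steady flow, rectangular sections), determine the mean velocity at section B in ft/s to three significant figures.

1.14 ft/s

Q = A₁V₁ = (13.48×6.73) × 2.20 = 199.6 ft³/s
A₂ = 18.54 × 9.47 = 175.6 ft²
V₂ = Q/A₂ = 199.6/175.6 = 1.137 ft/s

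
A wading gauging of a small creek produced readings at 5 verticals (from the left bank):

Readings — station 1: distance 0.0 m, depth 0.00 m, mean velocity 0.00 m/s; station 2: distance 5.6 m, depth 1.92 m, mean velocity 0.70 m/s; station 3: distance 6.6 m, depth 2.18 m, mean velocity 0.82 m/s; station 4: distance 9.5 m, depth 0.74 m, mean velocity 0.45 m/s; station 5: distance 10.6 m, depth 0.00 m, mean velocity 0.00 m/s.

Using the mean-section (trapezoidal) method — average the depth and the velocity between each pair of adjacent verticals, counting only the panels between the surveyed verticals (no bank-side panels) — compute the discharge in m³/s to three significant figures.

6.22 m³/s

Panel 1-2: Δb = 5.6 m, d̄ = (0.00+1.92)/2 = 0.96, v̄ = (0.00+0.70)/2 = 0.35 → q = 5.6×0.96×0.35 = 1.882 m³/s
Panel 2-3: Δb = 1 m, d̄ = (1.92+2.18)/2 = 2.05, v̄ = (0.70+0.82)/2 = 0.76 → q = 1×2.05×0.76 = 1.558 m³/s
Panel 3-4: Δb = 2.9 m, d̄ = (2.18+0.74)/2 = 1.46, v̄ = (0.82+0.45)/2 = 0.635 → q = 2.9×1.46×0.635 = 2.689 m³/s
Panel 4-5: Δb = 1.1 m, d̄ = (0.74+0.00)/2 = 0.37, v̄ = (0.45+0.00)/2 = 0.225 → q = 1.1×0.37×0.225 = 0.09158 m³/s
Q = Σ q = 6.220 m³/s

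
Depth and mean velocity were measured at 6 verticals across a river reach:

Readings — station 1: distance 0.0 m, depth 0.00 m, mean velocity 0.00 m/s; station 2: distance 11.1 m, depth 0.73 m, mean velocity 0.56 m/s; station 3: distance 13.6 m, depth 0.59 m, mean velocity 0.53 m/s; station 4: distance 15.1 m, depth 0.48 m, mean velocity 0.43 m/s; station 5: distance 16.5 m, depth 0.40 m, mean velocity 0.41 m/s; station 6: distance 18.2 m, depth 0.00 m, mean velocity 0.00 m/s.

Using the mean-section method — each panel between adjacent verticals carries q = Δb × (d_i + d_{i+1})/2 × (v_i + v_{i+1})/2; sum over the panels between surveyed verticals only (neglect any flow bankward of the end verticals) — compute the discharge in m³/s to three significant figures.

Panel 1-2: Δb = 11.1 m, d̄ = (0.00+0.73)/2 = 0.365, v̄ = (0.00+0.56)/2 = 0.28 → q = 11.1×0.365×0.28 = 1.134 m³/s
Panel 2-3: Δb = 2.5 m, d̄ = (0.73+0.59)/2 = 0.66, v̄ = (0.56+0.53)/2 = 0.545 → q = 2.5×0.66×0.545 = 0.8993 m³/s
Panel 3-4: Δb = 1.5 m, d̄ = (0.59+0.48)/2 = 0.535, v̄ = (0.53+0.43)/2 = 0.48 → q = 1.5×0.535×0.48 = 0.3852 m³/s
Panel 4-5: Δb = 1.4 m, d̄ = (0.48+0.40)/2 = 0.44, v̄ = (0.43+0.41)/2 = 0.42 → q = 1.4×0.44×0.42 = 0.2587 m³/s
Panel 5-6: Δb = 1.7 m, d̄ = (0.40+0.00)/2 = 0.2, v̄ = (0.41+0.00)/2 = 0.205 → q = 1.7×0.2×0.205 = 0.06970 m³/s
Q = Σ q = 2.747 m³/s

2.75 m³/s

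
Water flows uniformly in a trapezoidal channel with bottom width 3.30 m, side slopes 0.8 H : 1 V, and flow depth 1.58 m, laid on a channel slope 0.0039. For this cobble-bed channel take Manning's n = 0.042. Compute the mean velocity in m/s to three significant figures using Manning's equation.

A = (b + z·y)·y = (3.30 + 0.8×1.58)×1.58 = 7.211 m²
P = b + 2y√(1+z²) = 3.30 + 2×1.58×√(1+0.8²) = 7.347 m
R = A/P = 7.211/7.347 = 0.9815 m
Q = (1/n)·A·R^(2/3)·S^(1/2) = (1/0.042) × 7.211 × 0.9815^(2/3) × 0.0039^(1/2) = 10.59 m³/s
V = Q/A = 10.59/7.211 = 1.469 m/s

1.47 m/s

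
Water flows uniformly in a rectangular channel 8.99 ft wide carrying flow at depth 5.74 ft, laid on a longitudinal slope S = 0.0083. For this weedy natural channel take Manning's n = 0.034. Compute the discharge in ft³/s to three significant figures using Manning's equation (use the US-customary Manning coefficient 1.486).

381 ft³/s

A = b·y = 8.99 × 5.74 = 51.60 ft²
P = b + 2y = 8.99 + 2×5.74 = 20.47 ft
R = A/P = 51.60/20.47 = 2.521 ft
Q = (1.486/n)·A·R^(2/3)·S^(1/2) = (1.486/0.034) × 51.60 × 2.521^(2/3) × 0.0083^(1/2) = 380.6 ft³/s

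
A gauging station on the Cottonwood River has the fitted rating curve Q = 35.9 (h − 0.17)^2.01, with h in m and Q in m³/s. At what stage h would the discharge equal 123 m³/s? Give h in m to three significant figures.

2.02 m

h − h₀ = (Q/C)^(1/b) = (123/35.9)^(1/2.01) = 1.845 m
h = 0.17 + 1.845 = 2.015 m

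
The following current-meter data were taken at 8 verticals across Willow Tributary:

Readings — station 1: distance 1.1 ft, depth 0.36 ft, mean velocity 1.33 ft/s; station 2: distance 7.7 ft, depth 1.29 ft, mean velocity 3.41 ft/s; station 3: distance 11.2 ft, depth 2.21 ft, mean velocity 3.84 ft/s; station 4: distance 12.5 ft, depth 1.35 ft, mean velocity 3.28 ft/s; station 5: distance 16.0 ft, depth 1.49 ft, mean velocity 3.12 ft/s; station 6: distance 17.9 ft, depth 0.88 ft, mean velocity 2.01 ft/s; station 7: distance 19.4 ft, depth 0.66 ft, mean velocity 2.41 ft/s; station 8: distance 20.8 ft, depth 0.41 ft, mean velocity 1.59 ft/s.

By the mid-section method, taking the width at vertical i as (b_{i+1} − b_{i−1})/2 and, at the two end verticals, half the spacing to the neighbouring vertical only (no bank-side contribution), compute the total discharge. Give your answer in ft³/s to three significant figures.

w_1 = (7.7 − 1.1)/2 = 3.3 ft; q_1 = 1.33 × 0.36 × 3.3 = 1.580 ft³/s
w_2 = (11.2 − 1.1)/2 = 5.05 ft; q_2 = 3.41 × 1.29 × 5.05 = 22.21 ft³/s
w_3 = (12.5 − 7.7)/2 = 2.4 ft; q_3 = 3.84 × 2.21 × 2.4 = 20.37 ft³/s
w_4 = (16.0 − 11.2)/2 = 2.4 ft; q_4 = 3.28 × 1.35 × 2.4 = 10.63 ft³/s
w_5 = (17.9 − 12.5)/2 = 2.7 ft; q_5 = 3.12 × 1.49 × 2.7 = 12.55 ft³/s
w_6 = (19.4 − 16.0)/2 = 1.7 ft; q_6 = 2.01 × 0.88 × 1.7 = 3.007 ft³/s
w_7 = (20.8 − 17.9)/2 = 1.45 ft; q_7 = 2.41 × 0.66 × 1.45 = 2.306 ft³/s
w_8 = (20.8 − 19.4)/2 = 0.7 ft; q_8 = 1.59 × 0.41 × 0.7 = 0.4563 ft³/s
Q = Σ qᵢ = 73.11 ft³/s

73.1 ft³/s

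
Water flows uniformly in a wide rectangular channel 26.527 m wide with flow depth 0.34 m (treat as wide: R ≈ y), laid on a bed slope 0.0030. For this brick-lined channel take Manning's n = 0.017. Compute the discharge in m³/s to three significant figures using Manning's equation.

14.2 m³/s

A = b·y = 26.527 × 0.34 = 9.019 m²
Wide channel: R ≈ y = 0.34 m
Q = (1/n)·A·R^(2/3)·S^(1/2) = (1/0.017) × 9.019 × 0.3400^(2/3) × 0.0030^(1/2) = 14.16 m³/s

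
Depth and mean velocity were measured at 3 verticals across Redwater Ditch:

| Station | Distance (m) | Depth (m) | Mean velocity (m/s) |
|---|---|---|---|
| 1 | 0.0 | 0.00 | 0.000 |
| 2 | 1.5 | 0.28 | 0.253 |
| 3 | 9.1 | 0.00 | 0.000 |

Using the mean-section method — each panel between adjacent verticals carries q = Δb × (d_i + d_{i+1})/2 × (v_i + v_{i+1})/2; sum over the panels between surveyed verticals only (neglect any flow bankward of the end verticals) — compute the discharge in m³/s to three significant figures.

Panel 1-2: Δb = 1.5 m, d̄ = (0.00+0.28)/2 = 0.14, v̄ = (0.000+0.253)/2 = 0.1265 → q = 1.5×0.14×0.1265 = 0.02657 m³/s
Panel 2-3: Δb = 7.6 m, d̄ = (0.28+0.00)/2 = 0.14, v̄ = (0.253+0.000)/2 = 0.1265 → q = 7.6×0.14×0.1265 = 0.1346 m³/s
Q = Σ q = 0.1612 m³/s

0.161 m³/s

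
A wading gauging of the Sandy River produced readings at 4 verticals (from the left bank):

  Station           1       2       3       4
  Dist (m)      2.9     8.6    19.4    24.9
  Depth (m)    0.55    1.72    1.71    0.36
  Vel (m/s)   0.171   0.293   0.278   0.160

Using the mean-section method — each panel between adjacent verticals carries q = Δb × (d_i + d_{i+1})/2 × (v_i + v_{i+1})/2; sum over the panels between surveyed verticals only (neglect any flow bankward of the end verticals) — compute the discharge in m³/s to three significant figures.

Panel 1-2: Δb = 5.7 m, d̄ = (0.55+1.72)/2 = 1.135, v̄ = (0.171+0.293)/2 = 0.232 → q = 5.7×1.135×0.232 = 1.501 m³/s
Panel 2-3: Δb = 10.8 m, d̄ = (1.72+1.71)/2 = 1.715, v̄ = (0.293+0.278)/2 = 0.2855 → q = 10.8×1.715×0.2855 = 5.288 m³/s
Panel 3-4: Δb = 5.5 m, d̄ = (1.71+0.36)/2 = 1.035, v̄ = (0.278+0.160)/2 = 0.219 → q = 5.5×1.035×0.219 = 1.247 m³/s
Q = Σ q = 8.036 m³/s

8.04 m³/s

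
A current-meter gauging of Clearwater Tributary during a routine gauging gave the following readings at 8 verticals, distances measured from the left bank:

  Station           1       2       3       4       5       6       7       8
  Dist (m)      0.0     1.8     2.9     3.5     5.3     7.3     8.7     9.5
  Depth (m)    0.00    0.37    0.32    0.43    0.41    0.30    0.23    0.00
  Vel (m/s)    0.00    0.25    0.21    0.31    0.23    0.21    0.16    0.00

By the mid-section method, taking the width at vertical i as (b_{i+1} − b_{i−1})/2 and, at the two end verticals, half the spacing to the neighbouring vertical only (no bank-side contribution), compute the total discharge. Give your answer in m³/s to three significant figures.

w_2 = (2.9 − 0.0)/2 = 1.45 m; q_2 = 0.25 × 0.37 × 1.45 = 0.1341 m³/s
w_3 = (3.5 − 1.8)/2 = 0.85 m; q_3 = 0.21 × 0.32 × 0.85 = 0.05712 m³/s
w_4 = (5.3 − 2.9)/2 = 1.2 m; q_4 = 0.31 × 0.43 × 1.2 = 0.1600 m³/s
w_5 = (7.3 − 3.5)/2 = 1.9 m; q_5 = 0.23 × 0.41 × 1.9 = 0.1792 m³/s
w_6 = (8.7 − 5.3)/2 = 1.7 m; q_6 = 0.21 × 0.30 × 1.7 = 0.1071 m³/s
w_7 = (9.5 − 7.3)/2 = 1.1 m; q_7 = 0.16 × 0.23 × 1.1 = 0.04048 m³/s
Stations 1, 8 contribute zero (depth or velocity is 0).
Q = Σ qᵢ = 0.6780 m³/s

0.678 m³/s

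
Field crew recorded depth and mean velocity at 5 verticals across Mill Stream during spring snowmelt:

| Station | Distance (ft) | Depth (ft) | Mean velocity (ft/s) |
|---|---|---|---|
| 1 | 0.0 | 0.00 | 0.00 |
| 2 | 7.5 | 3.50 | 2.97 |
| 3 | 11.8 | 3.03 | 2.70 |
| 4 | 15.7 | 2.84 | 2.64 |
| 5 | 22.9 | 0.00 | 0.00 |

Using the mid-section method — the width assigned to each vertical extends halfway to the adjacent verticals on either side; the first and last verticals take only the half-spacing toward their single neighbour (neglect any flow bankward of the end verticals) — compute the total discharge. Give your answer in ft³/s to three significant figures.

136 ft³/s

w_2 = (11.8 − 0.0)/2 = 5.9 ft; q_2 = 2.97 × 3.50 × 5.9 = 61.33 ft³/s
w_3 = (15.7 − 7.5)/2 = 4.1 ft; q_3 = 2.70 × 3.03 × 4.1 = 33.54 ft³/s
w_4 = (22.9 − 11.8)/2 = 5.55 ft; q_4 = 2.64 × 2.84 × 5.55 = 41.61 ft³/s
Stations 1, 5 contribute zero (depth or velocity is 0).
Q = Σ qᵢ = 136.5 ft³/s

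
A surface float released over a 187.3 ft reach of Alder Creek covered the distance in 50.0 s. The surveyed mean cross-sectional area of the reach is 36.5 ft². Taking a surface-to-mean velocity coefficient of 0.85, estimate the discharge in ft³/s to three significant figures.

116 ft³/s

v_surface = L / t̄ = 187.3 / 50 = 3.746 ft/s
v_mean = 0.85 × 3.746 = 3.184 ft/s
Q = A × v_mean = 36.5 × 3.184 = 116.2 ft³/s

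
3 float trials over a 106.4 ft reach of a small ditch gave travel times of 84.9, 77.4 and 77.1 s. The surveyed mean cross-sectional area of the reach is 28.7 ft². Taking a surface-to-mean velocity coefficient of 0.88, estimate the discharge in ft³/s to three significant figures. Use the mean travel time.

33.7 ft³/s

t̄ = (84.9 + 77.4 + 77.1) / 3 = 79.8 s
v_surface = L / t̄ = 106.4 / 79.8 = 1.333 ft/s
v_mean = 0.88 × 1.333 = 1.173 ft/s
Q = A × v_mean = 28.7 × 1.173 = 33.67 ft³/s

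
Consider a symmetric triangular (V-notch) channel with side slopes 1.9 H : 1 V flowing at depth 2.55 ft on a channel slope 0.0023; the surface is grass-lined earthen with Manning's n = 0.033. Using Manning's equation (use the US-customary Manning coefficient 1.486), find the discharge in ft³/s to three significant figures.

28.9 ft³/s

A = z·y² = 1.9×2.55² = 12.35 ft²
P = 2y√(1+z²) = 2×2.55×√(1+1.9²) = 10.95 ft
R = A/P = 12.35/10.95 = 1.128 ft
Q = (1.486/n)·A·R^(2/3)·S^(1/2) = (1.486/0.033) × 12.35 × 1.128^(2/3) × 0.0023^(1/2) = 28.92 ft³/s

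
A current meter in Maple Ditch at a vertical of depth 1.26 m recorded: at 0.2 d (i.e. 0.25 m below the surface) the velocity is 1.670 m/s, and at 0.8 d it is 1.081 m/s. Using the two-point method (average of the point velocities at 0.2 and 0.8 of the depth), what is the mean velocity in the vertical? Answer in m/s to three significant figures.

v̄ = (1.670 + 1.081) / 2 = 1.376 m/s

1.38 m/s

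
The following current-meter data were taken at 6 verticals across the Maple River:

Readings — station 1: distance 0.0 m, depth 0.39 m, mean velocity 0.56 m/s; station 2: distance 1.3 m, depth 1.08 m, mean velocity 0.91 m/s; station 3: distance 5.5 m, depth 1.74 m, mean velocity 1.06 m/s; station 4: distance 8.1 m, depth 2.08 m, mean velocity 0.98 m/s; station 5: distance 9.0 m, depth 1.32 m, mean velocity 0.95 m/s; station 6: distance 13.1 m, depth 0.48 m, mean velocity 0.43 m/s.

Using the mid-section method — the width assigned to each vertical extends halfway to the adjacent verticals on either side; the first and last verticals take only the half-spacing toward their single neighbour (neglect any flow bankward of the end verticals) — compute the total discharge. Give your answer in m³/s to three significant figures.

16.2 m³/s

w_1 = (1.3 − 0.0)/2 = 0.65 m; q_1 = 0.56 × 0.39 × 0.65 = 0.1420 m³/s
w_2 = (5.5 − 0.0)/2 = 2.75 m; q_2 = 0.91 × 1.08 × 2.75 = 2.703 m³/s
w_3 = (8.1 − 1.3)/2 = 3.4 m; q_3 = 1.06 × 1.74 × 3.4 = 6.271 m³/s
w_4 = (9.0 − 5.5)/2 = 1.75 m; q_4 = 0.98 × 2.08 × 1.75 = 3.567 m³/s
w_5 = (13.1 − 8.1)/2 = 2.5 m; q_5 = 0.95 × 1.32 × 2.5 = 3.135 m³/s
w_6 = (13.1 − 9.0)/2 = 2.05 m; q_6 = 0.43 × 0.48 × 2.05 = 0.4231 m³/s
Q = Σ qᵢ = 16.24 m³/s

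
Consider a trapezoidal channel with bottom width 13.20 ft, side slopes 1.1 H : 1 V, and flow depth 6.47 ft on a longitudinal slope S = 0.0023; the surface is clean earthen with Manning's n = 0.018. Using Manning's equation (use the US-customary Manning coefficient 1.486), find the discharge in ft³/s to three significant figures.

1320 ft³/s

A = (b + z·y)·y = (13.20 + 1.1×6.47)×6.47 = 131.5 ft²
P = b + 2y√(1+z²) = 13.20 + 2×6.47×√(1+1.1²) = 32.44 ft
R = A/P = 131.5/32.44 = 4.053 ft
Q = (1.486/n)·A·R^(2/3)·S^(1/2) = (1.486/0.018) × 131.5 × 4.053^(2/3) × 0.0023^(1/2) = 1323 ft³/s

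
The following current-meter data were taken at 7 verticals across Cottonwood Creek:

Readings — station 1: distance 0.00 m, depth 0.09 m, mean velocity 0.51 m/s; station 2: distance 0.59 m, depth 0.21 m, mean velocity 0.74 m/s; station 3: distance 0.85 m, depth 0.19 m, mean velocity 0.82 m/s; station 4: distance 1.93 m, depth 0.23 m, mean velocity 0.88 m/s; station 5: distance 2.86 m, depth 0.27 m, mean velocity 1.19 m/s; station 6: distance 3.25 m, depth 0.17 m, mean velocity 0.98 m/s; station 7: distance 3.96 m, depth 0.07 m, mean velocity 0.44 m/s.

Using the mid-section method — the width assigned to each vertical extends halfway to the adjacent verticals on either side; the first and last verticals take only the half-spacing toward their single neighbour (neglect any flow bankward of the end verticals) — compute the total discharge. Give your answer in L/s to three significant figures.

w_1 = (0.59 − 0.00)/2 = 0.295 m; q_1 = 0.51 × 0.09 × 0.295 = 0.01354 m³/s
w_2 = (0.85 − 0.00)/2 = 0.425 m; q_2 = 0.74 × 0.21 × 0.425 = 0.06605 m³/s
w_3 = (1.93 − 0.59)/2 = 0.67 m; q_3 = 0.82 × 0.19 × 0.67 = 0.1044 m³/s
w_4 = (2.86 − 0.85)/2 = 1.005 m; q_4 = 0.88 × 0.23 × 1.005 = 0.2034 m³/s
w_5 = (3.25 − 1.93)/2 = 0.66 m; q_5 = 1.19 × 0.27 × 0.66 = 0.2121 m³/s
w_6 = (3.96 − 2.86)/2 = 0.55 m; q_6 = 0.98 × 0.17 × 0.55 = 0.09163 m³/s
w_7 = (3.96 − 3.25)/2 = 0.355 m; q_7 = 0.44 × 0.07 × 0.355 = 0.01093 m³/s
Q = Σ qᵢ = 0.7020 m³/s
= 0.7020 × 1000 = 702.0 L/s

702 L/s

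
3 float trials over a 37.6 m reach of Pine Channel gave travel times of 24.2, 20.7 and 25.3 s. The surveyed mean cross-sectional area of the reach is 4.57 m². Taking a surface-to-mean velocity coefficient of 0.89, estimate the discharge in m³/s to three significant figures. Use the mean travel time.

t̄ = (24.2 + 20.7 + 25.3) / 3 = 23.4 s
v_surface = L / t̄ = 37.6 / 23.4 = 1.607 m/s
v_mean = 0.89 × 1.607 = 1.430 m/s
Q = A × v_mean = 4.57 × 1.430 = 6.535 m³/s

6.54 m³/s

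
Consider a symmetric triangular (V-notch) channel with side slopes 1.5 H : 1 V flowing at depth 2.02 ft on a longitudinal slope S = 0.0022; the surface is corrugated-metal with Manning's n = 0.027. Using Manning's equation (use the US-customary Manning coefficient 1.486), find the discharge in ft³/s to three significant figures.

14.1 ft³/s

A = z·y² = 1.5×2.02² = 6.121 ft²
P = 2y√(1+z²) = 2×2.02×√(1+1.5²) = 7.283 ft
R = A/P = 6.121/7.283 = 0.8404 ft
Q = (1.486/n)·A·R^(2/3)·S^(1/2) = (1.486/0.027) × 6.121 × 0.8404^(2/3) × 0.0022^(1/2) = 14.07 ft³/s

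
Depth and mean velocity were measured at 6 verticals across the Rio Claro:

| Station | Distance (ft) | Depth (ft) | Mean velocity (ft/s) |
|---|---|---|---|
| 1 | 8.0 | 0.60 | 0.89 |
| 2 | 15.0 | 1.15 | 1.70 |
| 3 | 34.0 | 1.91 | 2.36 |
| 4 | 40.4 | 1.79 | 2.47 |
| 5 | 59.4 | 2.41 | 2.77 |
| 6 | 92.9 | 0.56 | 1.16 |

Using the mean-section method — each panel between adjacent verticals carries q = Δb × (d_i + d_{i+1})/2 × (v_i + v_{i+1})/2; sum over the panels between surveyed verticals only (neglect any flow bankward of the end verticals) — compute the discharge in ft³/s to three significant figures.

Panel 1-2: Δb = 7 ft, d̄ = (0.60+1.15)/2 = 0.875, v̄ = (0.89+1.70)/2 = 1.295 → q = 7×0.875×1.295 = 7.932 ft³/s
Panel 2-3: Δb = 19 ft, d̄ = (1.15+1.91)/2 = 1.53, v̄ = (1.70+2.36)/2 = 2.03 → q = 19×1.53×2.03 = 59.01 ft³/s
Panel 3-4: Δb = 6.4 ft, d̄ = (1.91+1.79)/2 = 1.85, v̄ = (2.36+2.47)/2 = 2.415 → q = 6.4×1.85×2.415 = 28.59 ft³/s
Panel 4-5: Δb = 19 ft, d̄ = (1.79+2.41)/2 = 2.1, v̄ = (2.47+2.77)/2 = 2.62 → q = 19×2.1×2.62 = 104.5 ft³/s
Panel 5-6: Δb = 33.5 ft, d̄ = (2.41+0.56)/2 = 1.485, v̄ = (2.77+1.16)/2 = 1.965 → q = 33.5×1.485×1.965 = 97.75 ft³/s
Q = Σ q = 297.8 ft³/s

298 ft³/s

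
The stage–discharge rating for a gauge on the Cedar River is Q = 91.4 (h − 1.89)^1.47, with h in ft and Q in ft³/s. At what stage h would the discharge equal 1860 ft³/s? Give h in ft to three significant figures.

9.66 ft

h − h₀ = (Q/C)^(1/b) = (1860/91.4)^(1/1.47) = 7.766 ft
h = 1.89 + 7.766 = 9.656 ft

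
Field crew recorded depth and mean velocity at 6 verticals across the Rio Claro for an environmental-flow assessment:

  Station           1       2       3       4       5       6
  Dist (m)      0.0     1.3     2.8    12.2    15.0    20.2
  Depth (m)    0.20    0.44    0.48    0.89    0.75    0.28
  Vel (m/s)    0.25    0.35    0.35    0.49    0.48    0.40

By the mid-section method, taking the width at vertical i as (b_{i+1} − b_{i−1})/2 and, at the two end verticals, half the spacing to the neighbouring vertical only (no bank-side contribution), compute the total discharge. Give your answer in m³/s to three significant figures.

w_1 = (1.3 − 0.0)/2 = 0.65 m; q_1 = 0.25 × 0.20 × 0.65 = 0.03250 m³/s
w_2 = (2.8 − 0.0)/2 = 1.4 m; q_2 = 0.35 × 0.44 × 1.4 = 0.2156 m³/s
w_3 = (12.2 − 1.3)/2 = 5.45 m; q_3 = 0.35 × 0.48 × 5.45 = 0.9156 m³/s
w_4 = (15.0 − 2.8)/2 = 6.1 m; q_4 = 0.49 × 0.89 × 6.1 = 2.660 m³/s
w_5 = (20.2 − 12.2)/2 = 4 m; q_5 = 0.48 × 0.75 × 4 = 1.440 m³/s
w_6 = (20.2 − 15.0)/2 = 2.6 m; q_6 = 0.40 × 0.28 × 2.6 = 0.2912 m³/s
Q = Σ qᵢ = 5.555 m³/s

5.56 m³/s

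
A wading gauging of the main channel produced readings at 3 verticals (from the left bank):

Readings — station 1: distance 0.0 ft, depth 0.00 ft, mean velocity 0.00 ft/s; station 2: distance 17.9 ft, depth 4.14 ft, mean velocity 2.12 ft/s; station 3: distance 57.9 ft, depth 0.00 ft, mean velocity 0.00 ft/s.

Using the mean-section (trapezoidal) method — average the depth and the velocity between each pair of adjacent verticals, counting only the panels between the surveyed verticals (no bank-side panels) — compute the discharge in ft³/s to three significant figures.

Panel 1-2: Δb = 17.9 ft, d̄ = (0.00+4.14)/2 = 2.07, v̄ = (0.00+2.12)/2 = 1.06 → q = 17.9×2.07×1.06 = 39.28 ft³/s
Panel 2-3: Δb = 40 ft, d̄ = (4.14+0.00)/2 = 2.07, v̄ = (2.12+0.00)/2 = 1.06 → q = 40×2.07×1.06 = 87.77 ft³/s
Q = Σ q = 127.0 ft³/s

127 ft³/s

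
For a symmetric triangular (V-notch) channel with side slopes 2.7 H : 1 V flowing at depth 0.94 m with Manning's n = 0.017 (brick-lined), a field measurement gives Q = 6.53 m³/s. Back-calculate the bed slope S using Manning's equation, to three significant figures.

A = z·y² = 2.7×0.94² = 2.386 m²
P = 2y√(1+z²) = 2×0.94×√(1+2.7²) = 5.413 m
R = A/P = 2.386/5.413 = 0.4407 m
S = (Q·n / (1·A·R^(2/3)))² = (6.53×0.017 / (1×2.386×0.5791))² = 0.006455

0.00646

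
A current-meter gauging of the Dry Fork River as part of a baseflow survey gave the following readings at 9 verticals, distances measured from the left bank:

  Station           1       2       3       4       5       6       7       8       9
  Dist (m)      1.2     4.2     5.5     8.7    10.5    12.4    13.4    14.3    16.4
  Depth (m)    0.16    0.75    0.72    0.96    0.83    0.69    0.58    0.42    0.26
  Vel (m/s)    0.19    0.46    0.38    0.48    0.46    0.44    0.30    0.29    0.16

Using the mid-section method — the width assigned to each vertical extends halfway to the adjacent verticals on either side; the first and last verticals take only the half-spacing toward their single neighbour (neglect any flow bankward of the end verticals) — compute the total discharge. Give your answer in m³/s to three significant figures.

4.09 m³/s

w_1 = (4.2 − 1.2)/2 = 1.5 m; q_1 = 0.19 × 0.16 × 1.5 = 0.04560 m³/s
w_2 = (5.5 − 1.2)/2 = 2.15 m; q_2 = 0.46 × 0.75 × 2.15 = 0.7418 m³/s
w_3 = (8.7 − 4.2)/2 = 2.25 m; q_3 = 0.38 × 0.72 × 2.25 = 0.6156 m³/s
w_4 = (10.5 − 5.5)/2 = 2.5 m; q_4 = 0.48 × 0.96 × 2.5 = 1.152 m³/s
w_5 = (12.4 − 8.7)/2 = 1.85 m; q_5 = 0.46 × 0.83 × 1.85 = 0.7063 m³/s
w_6 = (13.4 − 10.5)/2 = 1.45 m; q_6 = 0.44 × 0.69 × 1.45 = 0.4402 m³/s
w_7 = (14.3 − 12.4)/2 = 0.95 m; q_7 = 0.30 × 0.58 × 0.95 = 0.1653 m³/s
w_8 = (16.4 − 13.4)/2 = 1.5 m; q_8 = 0.29 × 0.42 × 1.5 = 0.1827 m³/s
w_9 = (16.4 − 14.3)/2 = 1.05 m; q_9 = 0.16 × 0.26 × 1.05 = 0.04368 m³/s
Q = Σ qᵢ = 4.093 m³/s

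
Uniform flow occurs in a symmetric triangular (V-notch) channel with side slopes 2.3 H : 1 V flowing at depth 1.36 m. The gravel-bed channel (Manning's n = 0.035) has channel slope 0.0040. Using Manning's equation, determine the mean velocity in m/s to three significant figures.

1.32 m/s

A = z·y² = 2.3×1.36² = 4.254 m²
P = 2y√(1+z²) = 2×1.36×√(1+2.3²) = 6.822 m
R = A/P = 4.254/6.822 = 0.6236 m
Q = (1/n)·A·R^(2/3)·S^(1/2) = (1/0.035) × 4.254 × 0.6236^(2/3) × 0.0040^(1/2) = 5.611 m³/s
V = Q/A = 5.611/4.254 = 1.319 m/s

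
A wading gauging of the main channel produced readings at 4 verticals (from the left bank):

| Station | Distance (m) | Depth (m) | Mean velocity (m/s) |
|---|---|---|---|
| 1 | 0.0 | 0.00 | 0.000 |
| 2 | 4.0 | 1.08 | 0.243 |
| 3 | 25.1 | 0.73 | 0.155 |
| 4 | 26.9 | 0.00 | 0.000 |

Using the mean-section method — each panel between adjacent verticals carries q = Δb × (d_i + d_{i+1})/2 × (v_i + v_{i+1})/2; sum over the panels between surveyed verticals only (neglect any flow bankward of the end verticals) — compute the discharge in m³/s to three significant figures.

4.11 m³/s

Panel 1-2: Δb = 4 m, d̄ = (0.00+1.08)/2 = 0.54, v̄ = (0.000+0.243)/2 = 0.1215 → q = 4×0.54×0.1215 = 0.2624 m³/s
Panel 2-3: Δb = 21.1 m, d̄ = (1.08+0.73)/2 = 0.905, v̄ = (0.243+0.155)/2 = 0.199 → q = 21.1×0.905×0.199 = 3.800 m³/s
Panel 3-4: Δb = 1.8 m, d̄ = (0.73+0.00)/2 = 0.365, v̄ = (0.155+0.000)/2 = 0.0775 → q = 1.8×0.365×0.0775 = 0.05092 m³/s
Q = Σ q = 4.113 m³/s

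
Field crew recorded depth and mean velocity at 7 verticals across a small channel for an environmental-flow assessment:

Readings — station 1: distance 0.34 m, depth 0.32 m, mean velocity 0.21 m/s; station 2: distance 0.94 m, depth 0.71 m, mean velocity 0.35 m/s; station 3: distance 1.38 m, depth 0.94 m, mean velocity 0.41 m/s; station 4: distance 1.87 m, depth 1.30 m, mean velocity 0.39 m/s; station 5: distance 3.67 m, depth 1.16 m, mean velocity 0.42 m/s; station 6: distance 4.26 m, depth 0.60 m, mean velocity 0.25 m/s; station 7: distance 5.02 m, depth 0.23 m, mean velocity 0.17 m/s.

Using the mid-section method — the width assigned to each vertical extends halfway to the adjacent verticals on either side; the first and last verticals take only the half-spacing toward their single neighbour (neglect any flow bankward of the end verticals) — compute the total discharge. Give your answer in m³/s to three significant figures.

1.61 m³/s

w_1 = (0.94 − 0.34)/2 = 0.3 m; q_1 = 0.21 × 0.32 × 0.3 = 0.02016 m³/s
w_2 = (1.38 − 0.34)/2 = 0.52 m; q_2 = 0.35 × 0.71 × 0.52 = 0.1292 m³/s
w_3 = (1.87 − 0.94)/2 = 0.465 m; q_3 = 0.41 × 0.94 × 0.465 = 0.1792 m³/s
w_4 = (3.67 − 1.38)/2 = 1.145 m; q_4 = 0.39 × 1.30 × 1.145 = 0.5805 m³/s
w_5 = (4.26 − 1.87)/2 = 1.195 m; q_5 = 0.42 × 1.16 × 1.195 = 0.5822 m³/s
w_6 = (5.02 − 3.67)/2 = 0.675 m; q_6 = 0.25 × 0.60 × 0.675 = 0.1013 m³/s
w_7 = (5.02 − 4.26)/2 = 0.38 m; q_7 = 0.17 × 0.23 × 0.38 = 0.01486 m³/s
Q = Σ qᵢ = 1.607 m³/s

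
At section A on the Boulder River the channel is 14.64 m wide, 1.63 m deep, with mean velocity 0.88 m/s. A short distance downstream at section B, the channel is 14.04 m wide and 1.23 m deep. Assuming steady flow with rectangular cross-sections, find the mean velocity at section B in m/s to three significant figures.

Q = A₁V₁ = (14.64×1.63) × 0.88 = 21.00 m³/s
A₂ = 14.04 × 1.23 = 17.27 m²
V₂ = Q/A₂ = 21.00/17.27 = 1.216 m/s

1.22 m/s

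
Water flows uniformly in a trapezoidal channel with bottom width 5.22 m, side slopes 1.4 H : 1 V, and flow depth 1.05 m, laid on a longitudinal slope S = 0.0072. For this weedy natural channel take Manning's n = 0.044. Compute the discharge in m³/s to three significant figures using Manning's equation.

A = (b + z·y)·y = (5.22 + 1.4×1.05)×1.05 = 7.025 m²
P = b + 2y√(1+z²) = 5.22 + 2×1.05×√(1+1.4²) = 8.833 m
R = A/P = 7.025/8.833 = 0.7953 m
Q = (1/n)·A·R^(2/3)·S^(1/2) = (1/0.044) × 7.025 × 0.7953^(2/3) × 0.0072^(1/2) = 11.63 m³/s

11.6 m³/s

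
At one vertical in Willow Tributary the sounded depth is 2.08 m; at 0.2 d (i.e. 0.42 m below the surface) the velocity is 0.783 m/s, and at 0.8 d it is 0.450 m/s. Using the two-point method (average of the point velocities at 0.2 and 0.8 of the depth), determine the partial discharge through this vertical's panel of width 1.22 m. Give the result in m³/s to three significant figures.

1.56 m³/s

v̄ = (0.783 + 0.450) / 2 = 0.6165 m/s
q = v̄ × d × w = 0.6165 × 2.08 × 1.22 = 1.564 m³/s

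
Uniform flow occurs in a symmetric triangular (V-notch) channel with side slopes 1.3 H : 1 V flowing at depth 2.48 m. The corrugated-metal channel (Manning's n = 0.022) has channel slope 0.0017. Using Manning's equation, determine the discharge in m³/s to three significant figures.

14.8 m³/s

A = z·y² = 1.3×2.48² = 7.996 m²
P = 2y√(1+z²) = 2×2.48×√(1+1.3²) = 8.135 m
R = A/P = 7.996/8.135 = 0.9829 m
Q = (1/n)·A·R^(2/3)·S^(1/2) = (1/0.022) × 7.996 × 0.9829^(2/3) × 0.0017^(1/2) = 14.81 m³/s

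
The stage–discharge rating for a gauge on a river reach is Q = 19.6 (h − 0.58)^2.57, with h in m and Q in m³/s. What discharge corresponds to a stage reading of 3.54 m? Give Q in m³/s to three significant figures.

Q = 19.6 × (3.54 − 0.58)^2.57 = 19.6 × 2.96^2.57 = 318.8 m³/s

319 m³/s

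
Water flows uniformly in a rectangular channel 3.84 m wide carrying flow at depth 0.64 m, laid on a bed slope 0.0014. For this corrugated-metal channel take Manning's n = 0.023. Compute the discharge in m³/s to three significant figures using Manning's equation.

A = b·y = 3.84 × 0.64 = 2.458 m²
P = b + 2y = 3.84 + 2×0.64 = 5.120 m
R = A/P = 2.458/5.120 = 0.4800 m
Q = (1/n)·A·R^(2/3)·S^(1/2) = (1/0.023) × 2.458 × 0.4800^(2/3) × 0.0014^(1/2) = 2.451 m³/s

2.45 m³/s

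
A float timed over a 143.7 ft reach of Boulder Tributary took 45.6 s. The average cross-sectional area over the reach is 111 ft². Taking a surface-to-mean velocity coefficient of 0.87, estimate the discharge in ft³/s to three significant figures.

304 ft³/s

v_surface = L / t̄ = 143.7 / 45.6 = 3.151 ft/s
v_mean = 0.87 × 3.151 = 2.742 ft/s
Q = A × v_mean = 111 × 2.742 = 304.3 ft³/s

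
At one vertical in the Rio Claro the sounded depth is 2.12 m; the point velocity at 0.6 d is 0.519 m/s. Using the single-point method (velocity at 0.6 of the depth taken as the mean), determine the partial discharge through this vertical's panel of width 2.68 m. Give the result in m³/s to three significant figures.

v̄ = v₀.₆ = 0.519 m/s
q = v̄ × d × w = 0.5190 × 2.12 × 2.68 = 2.949 m³/s

2.95 m³/s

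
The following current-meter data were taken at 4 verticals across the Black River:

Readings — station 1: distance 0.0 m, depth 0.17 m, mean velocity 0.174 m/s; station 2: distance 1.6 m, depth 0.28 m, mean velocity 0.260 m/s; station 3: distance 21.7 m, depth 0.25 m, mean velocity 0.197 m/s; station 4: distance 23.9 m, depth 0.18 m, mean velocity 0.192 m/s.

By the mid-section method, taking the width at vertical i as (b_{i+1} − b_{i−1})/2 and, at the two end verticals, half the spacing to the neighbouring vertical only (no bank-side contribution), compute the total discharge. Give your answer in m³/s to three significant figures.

w_1 = (1.6 − 0.0)/2 = 0.8 m; q_1 = 0.174 × 0.17 × 0.8 = 0.02366 m³/s
w_2 = (21.7 − 0.0)/2 = 10.85 m; q_2 = 0.260 × 0.28 × 10.85 = 0.7899 m³/s
w_3 = (23.9 − 1.6)/2 = 11.15 m; q_3 = 0.197 × 0.25 × 11.15 = 0.5491 m³/s
w_4 = (23.9 − 21.7)/2 = 1.1 m; q_4 = 0.192 × 0.18 × 1.1 = 0.03802 m³/s
Q = Σ qᵢ = 1.401 m³/s

1.40 m³/s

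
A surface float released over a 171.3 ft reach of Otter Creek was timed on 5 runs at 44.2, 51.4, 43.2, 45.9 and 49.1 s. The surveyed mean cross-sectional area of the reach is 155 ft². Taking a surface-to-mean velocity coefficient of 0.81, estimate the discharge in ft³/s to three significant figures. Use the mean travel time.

t̄ = (44.2 + 51.4 + 43.2 + 45.9 + 49.1) / 5 = 46.76 s
v_surface = L / t̄ = 171.3 / 46.76 = 3.663 ft/s
v_mean = 0.81 × 3.663 = 2.967 ft/s
Q = A × v_mean = 155 × 2.967 = 459.9 ft³/s

460 ft³/s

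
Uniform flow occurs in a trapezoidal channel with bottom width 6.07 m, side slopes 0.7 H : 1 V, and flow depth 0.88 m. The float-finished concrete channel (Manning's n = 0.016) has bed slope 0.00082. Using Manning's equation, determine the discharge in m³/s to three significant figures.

A = (b + z·y)·y = (6.07 + 0.7×0.88)×0.88 = 5.884 m²
P = b + 2y√(1+z²) = 6.07 + 2×0.88×√(1+0.7²) = 8.218 m
R = A/P = 5.884/8.218 = 0.7159 m
Q = (1/n)·A·R^(2/3)·S^(1/2) = (1/0.016) × 5.884 × 0.7159^(2/3) × 0.00082^(1/2) = 8.427 m³/s

8.43 m³/s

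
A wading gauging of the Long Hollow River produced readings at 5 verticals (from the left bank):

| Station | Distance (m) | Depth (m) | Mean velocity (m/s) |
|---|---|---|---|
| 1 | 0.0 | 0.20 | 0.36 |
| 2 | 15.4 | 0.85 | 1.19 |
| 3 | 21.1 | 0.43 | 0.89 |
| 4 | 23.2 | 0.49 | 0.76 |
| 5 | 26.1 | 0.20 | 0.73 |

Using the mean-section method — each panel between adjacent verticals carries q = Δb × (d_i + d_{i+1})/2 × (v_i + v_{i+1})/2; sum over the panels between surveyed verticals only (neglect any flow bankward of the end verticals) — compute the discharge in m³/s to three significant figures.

Panel 1-2: Δb = 15.4 m, d̄ = (0.20+0.85)/2 = 0.525, v̄ = (0.36+1.19)/2 = 0.775 → q = 15.4×0.525×0.775 = 6.266 m³/s
Panel 2-3: Δb = 5.7 m, d̄ = (0.85+0.43)/2 = 0.64, v̄ = (1.19+0.89)/2 = 1.04 → q = 5.7×0.64×1.04 = 3.794 m³/s
Panel 3-4: Δb = 2.1 m, d̄ = (0.43+0.49)/2 = 0.46, v̄ = (0.89+0.76)/2 = 0.825 → q = 2.1×0.46×0.825 = 0.7970 m³/s
Panel 4-5: Δb = 2.9 m, d̄ = (0.49+0.20)/2 = 0.345, v̄ = (0.76+0.73)/2 = 0.745 → q = 2.9×0.345×0.745 = 0.7454 m³/s
Q = Σ q = 11.60 m³/s

11.6 m³/s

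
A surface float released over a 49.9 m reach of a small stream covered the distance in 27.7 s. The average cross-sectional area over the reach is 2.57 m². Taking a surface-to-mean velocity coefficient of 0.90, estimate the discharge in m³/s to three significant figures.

v_surface = L / t̄ = 49.9 / 27.7 = 1.801 m/s
v_mean = 0.90 × 1.801 = 1.621 m/s
Q = A × v_mean = 2.57 × 1.621 = 4.167 m³/s

4.17 m³/s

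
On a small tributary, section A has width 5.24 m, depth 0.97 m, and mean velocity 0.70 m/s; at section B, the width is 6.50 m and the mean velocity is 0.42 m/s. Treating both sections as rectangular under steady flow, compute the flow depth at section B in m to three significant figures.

Q = A₁V₁ = (5.24×0.97) × 0.70 = 3.558 m³/s
d₂ = Q/(b₂ V₂) = 3.558/(6.50×0.42) = 1.303 m

1.30 m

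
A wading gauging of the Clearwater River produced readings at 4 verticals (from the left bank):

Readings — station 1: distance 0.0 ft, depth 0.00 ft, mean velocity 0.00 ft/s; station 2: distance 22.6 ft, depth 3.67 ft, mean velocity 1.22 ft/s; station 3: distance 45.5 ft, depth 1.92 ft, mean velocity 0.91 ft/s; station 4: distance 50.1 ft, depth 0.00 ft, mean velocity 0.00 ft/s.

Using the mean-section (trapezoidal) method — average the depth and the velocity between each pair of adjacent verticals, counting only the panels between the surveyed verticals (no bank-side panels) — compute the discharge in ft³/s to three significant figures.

Panel 1-2: Δb = 22.6 ft, d̄ = (0.00+3.67)/2 = 1.835, v̄ = (0.00+1.22)/2 = 0.61 → q = 22.6×1.835×0.61 = 25.30 ft³/s
Panel 2-3: Δb = 22.9 ft, d̄ = (3.67+1.92)/2 = 2.795, v̄ = (1.22+0.91)/2 = 1.065 → q = 22.9×2.795×1.065 = 68.17 ft³/s
Panel 3-4: Δb = 4.6 ft, d̄ = (1.92+0.00)/2 = 0.96, v̄ = (0.91+0.00)/2 = 0.455 → q = 4.6×0.96×0.455 = 2.009 ft³/s
Q = Σ q = 95.47 ft³/s

95.5 ft³/s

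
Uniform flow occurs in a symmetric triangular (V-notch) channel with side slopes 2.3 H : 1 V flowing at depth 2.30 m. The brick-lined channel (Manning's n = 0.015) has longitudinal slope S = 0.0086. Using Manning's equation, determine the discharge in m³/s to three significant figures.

77.9 m³/s

A = z·y² = 2.3×2.30² = 12.17 m²
P = 2y√(1+z²) = 2×2.30×√(1+2.3²) = 11.54 m
R = A/P = 12.17/11.54 = 1.055 m
Q = (1/n)·A·R^(2/3)·S^(1/2) = (1/0.015) × 12.17 × 1.055^(2/3) × 0.0086^(1/2) = 77.94 m³/s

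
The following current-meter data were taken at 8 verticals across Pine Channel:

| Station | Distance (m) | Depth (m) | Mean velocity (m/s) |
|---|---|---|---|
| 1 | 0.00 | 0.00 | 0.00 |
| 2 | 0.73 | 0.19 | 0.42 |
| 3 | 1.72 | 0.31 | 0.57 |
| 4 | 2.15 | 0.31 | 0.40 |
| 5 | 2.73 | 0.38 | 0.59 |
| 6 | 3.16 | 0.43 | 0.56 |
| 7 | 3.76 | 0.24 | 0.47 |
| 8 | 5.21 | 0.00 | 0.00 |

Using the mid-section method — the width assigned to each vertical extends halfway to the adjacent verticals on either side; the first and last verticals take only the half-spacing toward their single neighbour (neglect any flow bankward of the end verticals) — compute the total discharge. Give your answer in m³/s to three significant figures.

w_2 = (1.72 − 0.00)/2 = 0.86 m; q_2 = 0.42 × 0.19 × 0.86 = 0.06863 m³/s
w_3 = (2.15 − 0.73)/2 = 0.71 m; q_3 = 0.57 × 0.31 × 0.71 = 0.1255 m³/s
w_4 = (2.73 − 1.72)/2 = 0.505 m; q_4 = 0.40 × 0.31 × 0.505 = 0.06262 m³/s
w_5 = (3.16 − 2.15)/2 = 0.505 m; q_5 = 0.59 × 0.38 × 0.505 = 0.1132 m³/s
w_6 = (3.76 − 2.73)/2 = 0.515 m; q_6 = 0.56 × 0.43 × 0.515 = 0.1240 m³/s
w_7 = (5.21 − 3.16)/2 = 1.025 m; q_7 = 0.47 × 0.24 × 1.025 = 0.1156 m³/s
Stations 1, 8 contribute zero (depth or velocity is 0).
Q = Σ qᵢ = 0.6096 m³/s

0.610 m³/s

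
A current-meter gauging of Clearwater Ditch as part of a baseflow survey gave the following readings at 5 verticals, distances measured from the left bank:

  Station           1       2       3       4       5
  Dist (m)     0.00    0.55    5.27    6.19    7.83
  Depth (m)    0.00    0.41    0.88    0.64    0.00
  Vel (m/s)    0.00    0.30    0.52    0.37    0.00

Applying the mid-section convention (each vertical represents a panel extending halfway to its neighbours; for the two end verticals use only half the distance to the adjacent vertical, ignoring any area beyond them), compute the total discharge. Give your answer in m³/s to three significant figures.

w_2 = (5.27 − 0.00)/2 = 2.635 m; q_2 = 0.30 × 0.41 × 2.635 = 0.3241 m³/s
w_3 = (6.19 − 0.55)/2 = 2.82 m; q_3 = 0.52 × 0.88 × 2.82 = 1.290 m³/s
w_4 = (7.83 − 5.27)/2 = 1.28 m; q_4 = 0.37 × 0.64 × 1.28 = 0.3031 m³/s
Stations 1, 5 contribute zero (depth or velocity is 0).
Q = Σ qᵢ = 1.918 m³/s

1.92 m³/s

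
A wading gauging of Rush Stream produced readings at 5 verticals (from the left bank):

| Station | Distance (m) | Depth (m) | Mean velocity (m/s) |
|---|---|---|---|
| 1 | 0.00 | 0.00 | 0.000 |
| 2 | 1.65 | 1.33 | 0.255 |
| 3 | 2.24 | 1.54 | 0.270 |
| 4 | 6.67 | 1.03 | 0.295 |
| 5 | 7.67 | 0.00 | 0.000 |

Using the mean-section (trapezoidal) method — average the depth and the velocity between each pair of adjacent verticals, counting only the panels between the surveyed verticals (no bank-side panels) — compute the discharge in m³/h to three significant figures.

Panel 1-2: Δb = 1.65 m, d̄ = (0.00+1.33)/2 = 0.665, v̄ = (0.000+0.255)/2 = 0.1275 → q = 1.65×0.665×0.1275 = 0.1399 m³/s
Panel 2-3: Δb = 0.59 m, d̄ = (1.33+1.54)/2 = 1.435, v̄ = (0.255+0.270)/2 = 0.2625 → q = 0.59×1.435×0.2625 = 0.2222 m³/s
Panel 3-4: Δb = 4.43 m, d̄ = (1.54+1.03)/2 = 1.285, v̄ = (0.270+0.295)/2 = 0.2825 → q = 4.43×1.285×0.2825 = 1.608 m³/s
Panel 4-5: Δb = 1 m, d̄ = (1.03+0.00)/2 = 0.515, v̄ = (0.295+0.000)/2 = 0.1475 → q = 1×0.515×0.1475 = 0.07596 m³/s
Q = Σ q = 2.046 m³/s
= 2.046 × 3600 = 7367 m³/h

7370 m³/h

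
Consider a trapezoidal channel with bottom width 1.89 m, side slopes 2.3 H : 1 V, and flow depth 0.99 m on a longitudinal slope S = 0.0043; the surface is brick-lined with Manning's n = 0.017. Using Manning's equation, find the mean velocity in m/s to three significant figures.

A = (b + z·y)·y = (1.89 + 2.3×0.99)×0.99 = 4.125 m²
P = b + 2y√(1+z²) = 1.89 + 2×0.99×√(1+2.3²) = 6.856 m
R = A/P = 4.125/6.856 = 0.6017 m
Q = (1/n)·A·R^(2/3)·S^(1/2) = (1/0.017) × 4.125 × 0.6017^(2/3) × 0.0043^(1/2) = 11.34 m³/s
V = Q/A = 11.34/4.125 = 2.749 m/s

2.75 m/s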